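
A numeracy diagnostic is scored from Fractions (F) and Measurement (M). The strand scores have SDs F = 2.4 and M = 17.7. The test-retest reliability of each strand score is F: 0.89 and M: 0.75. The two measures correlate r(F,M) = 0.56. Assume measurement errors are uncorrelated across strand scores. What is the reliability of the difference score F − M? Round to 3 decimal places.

0.709

Var(F−M) = 2.4² + 17.7² − 2·2.4·17.7·0.56 = 319.05 − 47.5776 = 271.472.
Under uncorrelated errors the observed covariances equal the true-score covariances, so only the own-variance terms attenuate.
True-score variance = [2.4²·0.89 + 17.7²·0.75] − 47.5776 = 240.094 − 47.5776 = 192.516.
Reliability = 192.516 / 271.472 = 0.709.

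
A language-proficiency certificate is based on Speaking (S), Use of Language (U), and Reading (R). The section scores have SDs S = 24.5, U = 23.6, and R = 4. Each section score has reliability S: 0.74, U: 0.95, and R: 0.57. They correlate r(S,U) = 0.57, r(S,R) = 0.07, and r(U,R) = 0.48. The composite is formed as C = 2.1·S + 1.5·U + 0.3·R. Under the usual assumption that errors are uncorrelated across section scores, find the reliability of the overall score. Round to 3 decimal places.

0.875

Var(C) = 2.1²·24.5² + 1.5²·23.6² + 0.3²·4² + 2·[3.15·24.5·23.6·0.57 + 0.63·24.5·4·0.07 + 0.45·23.6·4·0.48] = 3901.7 + 2125.74 = 6027.44.
Under uncorrelated errors the observed covariances equal the true-score covariances, so only the own-variance terms attenuate.
True-score variance = [2.1²·24.5²·0.74 + 1.5²·23.6²·0.95 + 0.3²·4²·0.57] + 2125.74 = 3150.18 + 2125.74 = 5275.92.
Reliability = 5275.92 / 6027.44 = 0.875.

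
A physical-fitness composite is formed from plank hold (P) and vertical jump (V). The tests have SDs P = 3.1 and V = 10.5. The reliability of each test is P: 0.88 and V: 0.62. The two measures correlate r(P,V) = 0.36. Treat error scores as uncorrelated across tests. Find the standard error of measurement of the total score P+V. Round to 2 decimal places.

6.56

Var(total) = 119.86 + 23.436 = 143.296.
True-score variance = 76.8118 + 23.436 = 100.248, so reliability = 0.6996.
Error variance = 143.296 − 100.248 = 43.0482; SEM = √43.0482 = 6.56.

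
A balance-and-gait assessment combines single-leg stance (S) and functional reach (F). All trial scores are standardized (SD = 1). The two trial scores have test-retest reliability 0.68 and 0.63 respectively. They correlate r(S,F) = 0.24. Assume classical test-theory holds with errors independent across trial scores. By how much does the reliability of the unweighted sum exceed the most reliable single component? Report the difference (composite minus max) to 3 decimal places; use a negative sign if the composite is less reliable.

Var(sum) = 2 + 0.48 = 2.48; true-score variance = 1.31 + 0.48 = 1.79; composite reliability = 0.7218.
Max component reliability = 0.6800.
Difference = 0.7218 − 0.6800 = 0.042.

0.042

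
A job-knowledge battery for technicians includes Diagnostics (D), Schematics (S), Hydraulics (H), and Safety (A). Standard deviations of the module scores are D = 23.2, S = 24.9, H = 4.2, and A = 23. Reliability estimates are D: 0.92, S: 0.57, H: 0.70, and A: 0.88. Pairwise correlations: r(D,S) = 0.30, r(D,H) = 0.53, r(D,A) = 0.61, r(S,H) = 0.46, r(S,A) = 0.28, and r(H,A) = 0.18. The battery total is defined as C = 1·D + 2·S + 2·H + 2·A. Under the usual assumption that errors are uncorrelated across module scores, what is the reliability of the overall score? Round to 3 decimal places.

Var(C) = 23.2² + 2²·24.9² + 2²·4.2² + 2²·23² + 2·[2·23.2·24.9·0.30 + 2·23.2·4.2·0.53 + 2·23.2·23·0.61 + 4·24.9·4.2·0.46 + 4·24.9·23·0.28 + 4·4.2·23·0.18] = 5204.84 + 4008.58 = 9213.42.
With uncorrelated errors the cross-covariances are all true-score covariance, so they carry over unchanged; only the diagonal terms shrink to ρᵢσᵢ².
True-score variance = [23.2²·0.92 + 2²·24.9²·0.57 + 2²·4.2²·0.70 + 2²·23²·0.88] + 4008.58 = 3820.28 + 4008.58 = 7828.85.
Reliability = 7828.85 / 9213.42 = 0.850.

0.850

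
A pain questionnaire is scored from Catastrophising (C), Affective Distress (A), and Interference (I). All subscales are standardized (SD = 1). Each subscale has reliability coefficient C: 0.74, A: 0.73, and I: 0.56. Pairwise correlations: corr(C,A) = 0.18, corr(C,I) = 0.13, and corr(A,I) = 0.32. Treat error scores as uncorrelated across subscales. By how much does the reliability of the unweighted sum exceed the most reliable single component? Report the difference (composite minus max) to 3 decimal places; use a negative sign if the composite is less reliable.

0.032

Var(sum) = 3 + 1.26 = 4.26; true-score variance = 2.03 + 1.26 = 3.29; composite reliability = 0.7723.
Max component reliability = 0.7400.
Difference = 0.7723 − 0.7400 = 0.032.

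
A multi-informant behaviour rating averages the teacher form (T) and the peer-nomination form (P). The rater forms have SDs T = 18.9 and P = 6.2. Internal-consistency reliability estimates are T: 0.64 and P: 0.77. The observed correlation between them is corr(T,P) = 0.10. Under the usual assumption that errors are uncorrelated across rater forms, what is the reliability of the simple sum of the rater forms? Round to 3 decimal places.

Var(T+P) = 18.9² + 6.2² + 2·[18.9·6.2·0.10] = 395.65 + 23.436 = 419.086.
With uncorrelated errors the cross-covariances are all true-score covariance, so they carry over unchanged; only the diagonal terms shrink to ρᵢσᵢ².
True-score variance = [18.9²·0.64 + 6.2²·0.77] + 23.436 = 258.213 + 23.436 = 281.649.
Reliability = 281.649 / 419.086 = 0.672.

0.672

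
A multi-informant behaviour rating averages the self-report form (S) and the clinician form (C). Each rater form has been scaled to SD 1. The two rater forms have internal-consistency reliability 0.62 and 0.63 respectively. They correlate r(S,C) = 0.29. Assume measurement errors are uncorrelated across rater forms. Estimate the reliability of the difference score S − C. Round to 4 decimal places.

Var(S−C) = 1 + 1 − 2·0.29 = 2 − 0.58 = 1.42.
Because errors are independent across components, Cov(Tᵢ,Tⱼ) = Cov(Xᵢ,Xⱼ); the off-diagonal part of the true-score variance is the same as above.
True-score variance = [0.62 + 0.63] − 0.58 = 1.25 − 0.58 = 0.67.
Reliability = 0.67 / 1.42 = 0.4718.

0.4718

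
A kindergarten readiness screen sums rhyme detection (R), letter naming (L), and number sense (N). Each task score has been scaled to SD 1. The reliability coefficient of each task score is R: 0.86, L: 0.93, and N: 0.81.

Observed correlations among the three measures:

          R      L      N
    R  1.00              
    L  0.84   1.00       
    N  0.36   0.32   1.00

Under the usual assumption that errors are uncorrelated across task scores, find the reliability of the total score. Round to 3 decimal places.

Var(R+L+N) = 3 + 2·[0.84 + 0.36 + 0.32] = 3 + 3.04 = 6.04.
Because errors are independent across components, Cov(Tᵢ,Tⱼ) = Cov(Xᵢ,Xⱼ); the off-diagonal part of the true-score variance is the same as above.
True-score variance = [0.86 + 0.93 + 0.81] + 3.04 = 2.6 + 3.04 = 5.64.
Reliability = 5.64 / 6.04 = 0.934.

0.934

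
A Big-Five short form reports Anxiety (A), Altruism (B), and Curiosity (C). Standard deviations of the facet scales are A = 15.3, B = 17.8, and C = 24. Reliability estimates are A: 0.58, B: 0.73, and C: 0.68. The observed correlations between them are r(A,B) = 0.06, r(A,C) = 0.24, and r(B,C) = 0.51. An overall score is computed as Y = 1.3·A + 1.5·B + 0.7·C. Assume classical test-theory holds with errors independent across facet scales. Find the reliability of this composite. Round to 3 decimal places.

Var(Y) = 1.3²·15.3² + 1.5²·17.8² + 0.7²·24² + 2·[1.95·15.3·17.8·0.06 + 0.91·15.3·24·0.24 + 1.05·17.8·24·0.51] = 1390.74 + 681.652 = 2072.39.
With uncorrelated errors the cross-covariances are all true-score covariance, so they carry over unchanged; only the diagonal terms shrink to ρᵢσᵢ².
True-score variance = [1.3²·15.3²·0.58 + 1.5²·17.8²·0.73 + 0.7²·24²·0.68] + 681.652 = 941.788 + 681.652 = 1623.44.
Reliability = 1623.44 / 2072.39 = 0.783.

0.783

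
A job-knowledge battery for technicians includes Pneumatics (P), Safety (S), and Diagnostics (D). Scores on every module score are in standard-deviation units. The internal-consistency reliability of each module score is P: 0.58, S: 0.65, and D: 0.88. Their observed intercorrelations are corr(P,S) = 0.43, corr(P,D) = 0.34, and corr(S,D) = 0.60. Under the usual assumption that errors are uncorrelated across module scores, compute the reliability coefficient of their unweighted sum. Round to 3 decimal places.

Var(P+S+D) = 3 + 2·[0.43 + 0.34 + 0.60] = 3 + 2.74 = 5.74.
Under uncorrelated errors the observed covariances equal the true-score covariances, so only the own-variance terms attenuate.
True-score variance = [0.58 + 0.65 + 0.88] + 2.74 = 2.11 + 2.74 = 4.85.
Reliability = 4.85 / 5.74 = 0.845.

0.845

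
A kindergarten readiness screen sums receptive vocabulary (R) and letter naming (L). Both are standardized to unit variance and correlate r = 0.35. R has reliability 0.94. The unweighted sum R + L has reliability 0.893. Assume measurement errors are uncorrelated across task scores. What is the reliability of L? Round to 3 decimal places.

0.771

Var(R+L) = 2 + 2·0.35 = 2.700.
True-score variance = ρ_R + ρ_L + 2·0.35, so 0.893 = (0.94 + ρ_L + 0.70) / 2.700.
ρ_L = 0.893·2.700 − 0.94 − 0.70 = 0.771.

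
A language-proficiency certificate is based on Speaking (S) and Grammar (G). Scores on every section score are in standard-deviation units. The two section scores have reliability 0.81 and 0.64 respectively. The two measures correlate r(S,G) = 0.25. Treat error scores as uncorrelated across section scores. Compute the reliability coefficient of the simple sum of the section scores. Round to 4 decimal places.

0.7800

Var(S+G) = 2 + 2·[0.25] = 2 + 0.5 = 2.5.
Under uncorrelated errors the observed covariances equal the true-score covariances, so only the own-variance terms attenuate.
True-score variance = [0.81 + 0.64] + 0.5 = 1.45 + 0.5 = 1.95.
Reliability = 1.95 / 2.5 = 0.7800.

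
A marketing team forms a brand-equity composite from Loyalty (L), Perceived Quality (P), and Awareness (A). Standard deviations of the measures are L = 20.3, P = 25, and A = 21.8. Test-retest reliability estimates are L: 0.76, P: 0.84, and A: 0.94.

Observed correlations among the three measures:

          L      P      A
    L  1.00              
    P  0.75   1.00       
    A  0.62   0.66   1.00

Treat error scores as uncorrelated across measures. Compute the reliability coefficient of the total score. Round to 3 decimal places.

0.936

Var(L+P+A) = 20.3² + 25² + 21.8² + 2·[20.3·25·0.75 + 20.3·21.8·0.62 + 25·21.8·0.66] = 1512.33 + 2029.4 = 3541.73.
Under uncorrelated errors the observed covariances equal the true-score covariances, so only the own-variance terms attenuate.
True-score variance = [20.3²·0.76 + 25²·0.84 + 21.8²·0.94] + 2029.4 = 1284.91 + 2029.4 = 3314.31.
Reliability = 3314.31 / 3541.73 = 0.936.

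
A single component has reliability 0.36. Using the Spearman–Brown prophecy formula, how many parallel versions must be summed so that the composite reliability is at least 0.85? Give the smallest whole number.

11

k ≥ ρ*(1−ρ₁)/(ρ₁(1−ρ*)) = 0.85·0.64 / (0.36·0.15) = 10.074.
Smallest integer k = 11.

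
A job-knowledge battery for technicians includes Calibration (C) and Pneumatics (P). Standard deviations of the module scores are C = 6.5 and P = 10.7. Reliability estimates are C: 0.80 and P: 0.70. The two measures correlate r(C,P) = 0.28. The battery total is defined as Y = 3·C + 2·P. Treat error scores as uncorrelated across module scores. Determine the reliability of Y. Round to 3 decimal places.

0.801

Var(Y) = 3²·6.5² + 2²·10.7² + 2·[6·6.5·10.7·0.28] = 838.21 + 233.688 = 1071.9.
Under uncorrelated errors the observed covariances equal the true-score covariances, so only the own-variance terms attenuate.
True-score variance = [3²·6.5²·0.80 + 2²·10.7²·0.70] + 233.688 = 624.772 + 233.688 = 858.46.
Reliability = 858.46 / 1071.9 = 0.801.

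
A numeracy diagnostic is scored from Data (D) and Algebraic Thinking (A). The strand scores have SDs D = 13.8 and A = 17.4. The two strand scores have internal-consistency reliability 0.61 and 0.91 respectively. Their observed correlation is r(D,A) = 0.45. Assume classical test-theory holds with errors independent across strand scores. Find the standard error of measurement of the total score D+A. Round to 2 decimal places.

Var(total) = 493.2 + 216.108 = 709.308.
True-score variance = 391.68 + 216.108 = 607.788, so reliability = 0.8569.
Error variance = 709.308 − 607.788 = 101.52; SEM = √101.52 = 10.08.

10.08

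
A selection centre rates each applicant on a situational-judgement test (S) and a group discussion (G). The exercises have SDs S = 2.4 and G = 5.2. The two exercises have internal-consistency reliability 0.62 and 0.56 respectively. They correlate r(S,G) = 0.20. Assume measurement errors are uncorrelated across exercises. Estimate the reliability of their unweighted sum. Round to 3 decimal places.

0.627

Var(S+G) = 2.4² + 5.2² + 2·[2.4·5.2·0.20] = 32.8 + 4.992 = 37.792.
Because errors are independent across components, Cov(Tᵢ,Tⱼ) = Cov(Xᵢ,Xⱼ); the off-diagonal part of the true-score variance is the same as above.
True-score variance = [2.4²·0.62 + 5.2²·0.56] + 4.992 = 18.7136 + 4.992 = 23.7056.
Reliability = 23.7056 / 37.792 = 0.627.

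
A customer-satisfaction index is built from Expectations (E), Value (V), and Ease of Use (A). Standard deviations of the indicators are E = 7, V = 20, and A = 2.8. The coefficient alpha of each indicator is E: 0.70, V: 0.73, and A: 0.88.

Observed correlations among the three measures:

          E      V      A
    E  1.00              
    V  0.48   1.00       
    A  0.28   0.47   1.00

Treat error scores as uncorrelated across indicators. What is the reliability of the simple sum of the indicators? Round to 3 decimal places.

0.811

Var(E+V+A) = 7² + 20² + 2.8² + 2·[7·20·0.48 + 7·2.8·0.28 + 20·2.8·0.47] = 456.84 + 198.016 = 654.856.
Because errors are independent across components, Cov(Tᵢ,Tⱼ) = Cov(Xᵢ,Xⱼ); the off-diagonal part of the true-score variance is the same as above.
True-score variance = [7²·0.70 + 20²·0.73 + 2.8²·0.88] + 198.016 = 333.199 + 198.016 = 531.215.
Reliability = 531.215 / 654.856 = 0.811.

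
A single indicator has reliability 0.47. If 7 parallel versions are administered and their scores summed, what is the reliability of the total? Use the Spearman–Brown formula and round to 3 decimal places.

0.861

ρ_k = kρ / (1 + (k−1)ρ) = 7·0.47 / (1 + 6·0.47) = 3.290 / 3.820 = 0.861.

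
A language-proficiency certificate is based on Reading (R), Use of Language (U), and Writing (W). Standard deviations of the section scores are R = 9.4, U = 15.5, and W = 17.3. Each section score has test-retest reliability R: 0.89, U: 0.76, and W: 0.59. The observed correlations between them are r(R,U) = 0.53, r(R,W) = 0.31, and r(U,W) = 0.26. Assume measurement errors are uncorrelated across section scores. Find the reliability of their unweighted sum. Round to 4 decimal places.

Var(R+U+W) = 9.4² + 15.5² + 17.3² + 2·[9.4·15.5·0.53 + 9.4·17.3·0.31 + 15.5·17.3·0.26] = 627.9 + 394.704 = 1022.6.
Because errors are independent across components, Cov(Tᵢ,Tⱼ) = Cov(Xᵢ,Xⱼ); the off-diagonal part of the true-score variance is the same as above.
True-score variance = [9.4²·0.89 + 15.5²·0.76 + 17.3²·0.59] + 394.704 = 437.812 + 394.704 = 832.516.
Reliability = 832.516 / 1022.6 = 0.8141.

0.8141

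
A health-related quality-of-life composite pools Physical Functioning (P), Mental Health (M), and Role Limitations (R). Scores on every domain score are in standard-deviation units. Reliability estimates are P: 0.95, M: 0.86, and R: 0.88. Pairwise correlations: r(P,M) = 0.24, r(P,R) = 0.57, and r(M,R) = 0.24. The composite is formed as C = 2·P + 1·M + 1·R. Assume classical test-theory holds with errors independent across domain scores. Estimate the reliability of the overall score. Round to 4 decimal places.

Var(C) = 2² + 1 + 1 + 2·[2·0.24 + 2·0.57 + 0.24] = 6 + 3.72 = 9.72.
Because errors are independent across components, Cov(Tᵢ,Tⱼ) = Cov(Xᵢ,Xⱼ); the off-diagonal part of the true-score variance is the same as above.
True-score variance = [2²·0.95 + 0.86 + 0.88] + 3.72 = 5.54 + 3.72 = 9.26.
Reliability = 9.26 / 9.72 = 0.9527.

0.9527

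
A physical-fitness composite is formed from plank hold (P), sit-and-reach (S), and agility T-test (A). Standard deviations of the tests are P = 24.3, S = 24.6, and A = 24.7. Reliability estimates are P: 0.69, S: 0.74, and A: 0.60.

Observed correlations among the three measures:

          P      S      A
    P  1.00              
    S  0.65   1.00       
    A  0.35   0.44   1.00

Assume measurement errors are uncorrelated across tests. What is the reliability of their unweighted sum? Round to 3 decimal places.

Var(P+S+A) = 24.3² + 24.6² + 24.7² + 2·[24.3·24.6·0.65 + 24.3·24.7·0.35 + 24.6·24.7·0.44] = 1805.74 + 1731.97 = 3537.71.
With uncorrelated errors the cross-covariances are all true-score covariance, so they carry over unchanged; only the diagonal terms shrink to ρᵢσᵢ².
True-score variance = [24.3²·0.69 + 24.6²·0.74 + 24.7²·0.60] + 1731.97 = 1221.31 + 1731.97 = 2953.28.
Reliability = 2953.28 / 3537.71 = 0.835.

0.835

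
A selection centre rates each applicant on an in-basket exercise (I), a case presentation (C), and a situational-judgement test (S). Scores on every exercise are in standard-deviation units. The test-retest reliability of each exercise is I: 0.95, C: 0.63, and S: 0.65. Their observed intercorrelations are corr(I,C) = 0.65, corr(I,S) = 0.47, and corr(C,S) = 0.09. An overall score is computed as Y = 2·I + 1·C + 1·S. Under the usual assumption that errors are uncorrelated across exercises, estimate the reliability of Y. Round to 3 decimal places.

0.914

Var(Y) = 2² + 1 + 1 + 2·[2·0.65 + 2·0.47 + 0.09] = 6 + 4.66 = 10.66.
Under uncorrelated errors the observed covariances equal the true-score covariances, so only the own-variance terms attenuate.
True-score variance = [2²·0.95 + 0.63 + 0.65] + 4.66 = 5.08 + 4.66 = 9.74.
Reliability = 9.74 / 10.66 = 0.914.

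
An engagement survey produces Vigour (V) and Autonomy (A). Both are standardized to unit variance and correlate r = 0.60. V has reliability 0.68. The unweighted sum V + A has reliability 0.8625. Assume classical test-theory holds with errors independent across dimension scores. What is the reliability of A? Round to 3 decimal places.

0.880

Var(V+A) = 2 + 2·0.60 = 3.200.
True-score variance = ρ_V + ρ_A + 2·0.60, so 0.8625 = (0.68 + ρ_A + 1.20) / 3.200.
ρ_A = 0.8625·3.200 − 0.68 − 1.20 = 0.880.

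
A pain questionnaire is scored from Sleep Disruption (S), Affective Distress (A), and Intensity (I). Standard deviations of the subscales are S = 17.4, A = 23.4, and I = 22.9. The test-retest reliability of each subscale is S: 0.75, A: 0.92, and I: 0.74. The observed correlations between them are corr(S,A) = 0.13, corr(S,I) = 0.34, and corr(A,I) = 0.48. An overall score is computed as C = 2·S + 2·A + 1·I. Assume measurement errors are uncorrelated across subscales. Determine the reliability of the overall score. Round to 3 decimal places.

Var(C) = 2²·17.4² + 2²·23.4² + 22.9² + 2·[4·17.4·23.4·0.13 + 2·17.4·22.9·0.34 + 2·23.4·22.9·0.48] = 3925.69 + 1994.2 = 5919.89.
Under uncorrelated errors the observed covariances equal the true-score covariances, so only the own-variance terms attenuate.
True-score variance = [2²·17.4²·0.75 + 2²·23.4²·0.92 + 22.9²·0.74] + 1994.2 = 3311.36 + 1994.2 = 5305.57.
Reliability = 5305.57 / 5919.89 = 0.896.

0.896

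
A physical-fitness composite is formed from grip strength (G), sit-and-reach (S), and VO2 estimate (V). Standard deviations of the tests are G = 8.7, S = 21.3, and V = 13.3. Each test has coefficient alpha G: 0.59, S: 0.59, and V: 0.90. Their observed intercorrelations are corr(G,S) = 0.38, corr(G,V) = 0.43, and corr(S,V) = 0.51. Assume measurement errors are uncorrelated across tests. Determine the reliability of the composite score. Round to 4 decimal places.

Var(G+S+V) = 8.7² + 21.3² + 13.3² + 2·[8.7·21.3·0.38 + 8.7·13.3·0.43 + 21.3·13.3·0.51] = 706.27 + 529.302 = 1235.57.
Because errors are independent across components, Cov(Tᵢ,Tⱼ) = Cov(Xᵢ,Xⱼ); the off-diagonal part of the true-score variance is the same as above.
True-score variance = [8.7²·0.59 + 21.3²·0.59 + 13.3²·0.90] + 529.302 = 471.535 + 529.302 = 1000.84.
Reliability = 1000.84 / 1235.57 = 0.8100.

0.8100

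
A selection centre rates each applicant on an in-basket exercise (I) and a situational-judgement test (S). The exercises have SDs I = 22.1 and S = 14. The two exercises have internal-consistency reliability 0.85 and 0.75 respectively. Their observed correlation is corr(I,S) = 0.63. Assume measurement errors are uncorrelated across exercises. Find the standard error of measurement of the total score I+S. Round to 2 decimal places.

11.06

Var(total) = 684.41 + 389.844 = 1074.25.
True-score variance = 562.149 + 389.844 = 951.993, so reliability = 0.8862.
Error variance = 1074.25 − 951.993 = 122.262; SEM = √122.262 = 11.06.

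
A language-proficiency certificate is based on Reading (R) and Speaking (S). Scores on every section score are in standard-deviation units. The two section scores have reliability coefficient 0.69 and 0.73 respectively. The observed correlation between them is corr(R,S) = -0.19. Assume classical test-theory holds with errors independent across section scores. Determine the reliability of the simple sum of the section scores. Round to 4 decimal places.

Var(R+S) = 2 + 2·[(-0.19)] = 2 − 0.38 = 1.62.
Because errors are independent across components, Cov(Tᵢ,Tⱼ) = Cov(Xᵢ,Xⱼ); the off-diagonal part of the true-score variance is the same as above.
True-score variance = [0.69 + 0.73] − 0.38 = 1.42 − 0.38 = 1.04.
Reliability = 1.04 / 1.62 = 0.6420.

0.6420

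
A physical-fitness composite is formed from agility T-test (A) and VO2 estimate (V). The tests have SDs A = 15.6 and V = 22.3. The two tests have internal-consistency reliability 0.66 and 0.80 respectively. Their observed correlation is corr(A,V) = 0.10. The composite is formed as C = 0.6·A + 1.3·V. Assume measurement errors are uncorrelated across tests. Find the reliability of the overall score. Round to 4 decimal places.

Var(C) = 0.6²·15.6² + 1.3²·22.3² + 2·[0.78·15.6·22.3·0.10] = 928.03 + 54.2693 = 982.299.
With uncorrelated errors the cross-covariances are all true-score covariance, so they carry over unchanged; only the diagonal terms shrink to ρᵢσᵢ².
True-score variance = [0.6²·15.6²·0.66 + 1.3²·22.3²·0.80] + 54.2693 = 730.158 + 54.2693 = 784.428.
Reliability = 784.428 / 982.299 = 0.7986.

0.7986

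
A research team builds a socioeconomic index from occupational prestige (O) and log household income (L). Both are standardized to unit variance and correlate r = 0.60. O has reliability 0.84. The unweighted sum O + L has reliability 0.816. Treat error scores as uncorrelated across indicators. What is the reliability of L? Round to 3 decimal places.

Var(O+L) = 2 + 2·0.60 = 3.200.
True-score variance = ρ_O + ρ_L + 2·0.60, so 0.816 = (0.84 + ρ_L + 1.20) / 3.200.
ρ_L = 0.816·3.200 − 0.84 − 1.20 = 0.571.

0.571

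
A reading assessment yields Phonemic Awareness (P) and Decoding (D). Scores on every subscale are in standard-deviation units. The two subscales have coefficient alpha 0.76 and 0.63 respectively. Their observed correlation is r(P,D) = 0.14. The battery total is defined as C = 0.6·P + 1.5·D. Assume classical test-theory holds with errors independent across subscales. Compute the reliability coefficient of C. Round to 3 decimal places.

Var(C) = 0.6² + 1.5² + 2·[0.9·0.14] = 2.61 + 0.252 = 2.862.
With uncorrelated errors the cross-covariances are all true-score covariance, so they carry over unchanged; only the diagonal terms shrink to ρᵢσᵢ².
True-score variance = [0.6²·0.76 + 1.5²·0.63] + 0.252 = 1.6911 + 0.252 = 1.9431.
Reliability = 1.9431 / 2.862 = 0.679.

0.679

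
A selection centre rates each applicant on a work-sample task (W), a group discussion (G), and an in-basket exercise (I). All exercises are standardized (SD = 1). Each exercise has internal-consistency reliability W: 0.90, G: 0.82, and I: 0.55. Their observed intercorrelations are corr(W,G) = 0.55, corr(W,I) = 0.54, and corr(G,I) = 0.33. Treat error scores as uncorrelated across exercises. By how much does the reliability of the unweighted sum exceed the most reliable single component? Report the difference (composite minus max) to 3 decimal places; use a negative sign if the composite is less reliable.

Var(sum) = 3 + 2.84 = 5.84; true-score variance = 2.27 + 2.84 = 5.11; composite reliability = 0.8750.
Max component reliability = 0.9000.
Difference = 0.8750 − 0.9000 = -0.025.

-0.025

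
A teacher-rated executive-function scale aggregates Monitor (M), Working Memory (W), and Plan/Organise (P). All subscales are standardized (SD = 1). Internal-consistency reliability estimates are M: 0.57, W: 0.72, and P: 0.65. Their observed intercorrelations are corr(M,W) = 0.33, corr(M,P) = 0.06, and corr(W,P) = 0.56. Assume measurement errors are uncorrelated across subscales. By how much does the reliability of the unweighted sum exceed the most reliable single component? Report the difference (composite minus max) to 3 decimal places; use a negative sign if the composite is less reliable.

Var(sum) = 3 + 1.9 = 4.9; true-score variance = 1.94 + 1.9 = 3.84; composite reliability = 0.7837.
Max component reliability = 0.7200.
Difference = 0.7837 − 0.7200 = 0.064.

0.064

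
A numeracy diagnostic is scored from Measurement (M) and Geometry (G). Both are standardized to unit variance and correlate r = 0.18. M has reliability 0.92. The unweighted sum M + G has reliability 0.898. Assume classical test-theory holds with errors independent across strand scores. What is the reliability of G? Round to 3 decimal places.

Var(M+G) = 2 + 2·0.18 = 2.360.
True-score variance = ρ_M + ρ_G + 2·0.18, so 0.898 = (0.92 + ρ_G + 0.36) / 2.360.
ρ_G = 0.898·2.360 − 0.92 − 0.36 = 0.839.

0.839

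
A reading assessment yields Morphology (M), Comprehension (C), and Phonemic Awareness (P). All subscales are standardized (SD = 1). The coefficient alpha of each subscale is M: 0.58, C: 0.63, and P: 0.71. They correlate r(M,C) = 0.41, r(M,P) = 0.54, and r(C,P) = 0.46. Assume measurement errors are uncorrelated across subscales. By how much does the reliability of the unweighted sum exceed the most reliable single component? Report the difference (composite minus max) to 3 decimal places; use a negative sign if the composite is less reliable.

0.104

Var(sum) = 3 + 2.82 = 5.82; true-score variance = 1.92 + 2.82 = 4.74; composite reliability = 0.8144.
Max component reliability = 0.7100.
Difference = 0.8144 − 0.7100 = 0.104.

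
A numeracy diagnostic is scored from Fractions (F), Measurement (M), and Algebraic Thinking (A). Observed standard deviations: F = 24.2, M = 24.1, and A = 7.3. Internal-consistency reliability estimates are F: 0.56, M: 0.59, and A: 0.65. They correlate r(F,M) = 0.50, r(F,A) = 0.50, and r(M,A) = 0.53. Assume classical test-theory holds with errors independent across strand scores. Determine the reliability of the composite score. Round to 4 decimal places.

Var(F+M+A) = 24.2² + 24.1² + 7.3² + 2·[24.2·24.1·0.50 + 24.2·7.3·0.50 + 24.1·7.3·0.53] = 1219.74 + 946.366 = 2166.11.
Under uncorrelated errors the observed covariances equal the true-score covariances, so only the own-variance terms attenuate.
True-score variance = [24.2²·0.56 + 24.1²·0.59 + 7.3²·0.65] + 946.366 = 705.275 + 946.366 = 1651.64.
Reliability = 1651.64 / 2166.11 = 0.7625.

0.7625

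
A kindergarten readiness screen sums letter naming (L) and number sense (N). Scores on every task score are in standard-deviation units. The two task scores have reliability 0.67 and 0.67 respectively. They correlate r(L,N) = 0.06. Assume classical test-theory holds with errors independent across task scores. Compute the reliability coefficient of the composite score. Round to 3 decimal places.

Var(L+N) = 2 + 2·[0.06] = 2 + 0.12 = 2.12.
Under uncorrelated errors the observed covariances equal the true-score covariances, so only the own-variance terms attenuate.
True-score variance = [0.67 + 0.67] + 0.12 = 1.34 + 0.12 = 1.46.
Reliability = 1.46 / 2.12 = 0.689.

0.689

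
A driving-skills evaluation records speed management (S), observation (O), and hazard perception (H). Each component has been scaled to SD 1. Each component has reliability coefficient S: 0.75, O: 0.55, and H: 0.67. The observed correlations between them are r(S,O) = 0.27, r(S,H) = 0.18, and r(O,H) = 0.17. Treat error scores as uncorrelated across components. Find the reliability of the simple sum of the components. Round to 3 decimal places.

Var(S+O+H) = 3 + 2·[0.27 + 0.18 + 0.17] = 3 + 1.24 = 4.24.
Under uncorrelated errors the observed covariances equal the true-score covariances, so only the own-variance terms attenuate.
True-score variance = [0.75 + 0.55 + 0.67] + 1.24 = 1.97 + 1.24 = 3.21.
Reliability = 3.21 / 4.24 = 0.757.

0.757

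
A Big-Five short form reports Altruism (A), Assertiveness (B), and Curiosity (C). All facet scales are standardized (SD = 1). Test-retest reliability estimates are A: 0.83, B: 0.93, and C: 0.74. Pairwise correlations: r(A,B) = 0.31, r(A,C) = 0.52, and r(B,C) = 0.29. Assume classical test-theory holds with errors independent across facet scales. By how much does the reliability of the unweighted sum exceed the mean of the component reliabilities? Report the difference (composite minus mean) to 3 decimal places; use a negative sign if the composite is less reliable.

0.071

Var(sum) = 3 + 2.24 = 5.24; true-score variance = 2.5 + 2.24 = 4.74; composite reliability = 0.9046.
Mean component reliability = 0.8333.
Difference = 0.9046 − 0.8333 = 0.071.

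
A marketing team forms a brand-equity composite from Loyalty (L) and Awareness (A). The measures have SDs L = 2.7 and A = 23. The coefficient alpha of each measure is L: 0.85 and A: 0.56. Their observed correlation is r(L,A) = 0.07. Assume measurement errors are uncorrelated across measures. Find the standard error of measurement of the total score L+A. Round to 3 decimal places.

15.292

Var(total) = 536.29 + 8.694 = 544.984.
True-score variance = 302.437 + 8.694 = 311.131, so reliability = 0.5709.
Error variance = 544.984 − 311.131 = 233.853; SEM = √233.853 = 15.292.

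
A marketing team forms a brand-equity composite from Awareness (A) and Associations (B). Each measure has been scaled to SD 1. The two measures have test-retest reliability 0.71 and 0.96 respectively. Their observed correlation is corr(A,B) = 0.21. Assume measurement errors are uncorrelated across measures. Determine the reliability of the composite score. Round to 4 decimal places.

0.8636

Var(A+B) = 2 + 2·[0.21] = 2 + 0.42 = 2.42.
Under uncorrelated errors the observed covariances equal the true-score covariances, so only the own-variance terms attenuate.
True-score variance = [0.71 + 0.96] + 0.42 = 1.67 + 0.42 = 2.09.
Reliability = 2.09 / 2.42 = 0.8636.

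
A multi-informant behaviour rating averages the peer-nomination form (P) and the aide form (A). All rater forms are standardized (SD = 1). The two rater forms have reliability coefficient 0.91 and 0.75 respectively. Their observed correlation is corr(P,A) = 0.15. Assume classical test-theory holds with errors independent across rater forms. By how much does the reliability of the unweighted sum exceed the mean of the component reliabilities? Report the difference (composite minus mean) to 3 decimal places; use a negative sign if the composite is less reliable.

0.022

Var(sum) = 2 + 0.3 = 2.3; true-score variance = 1.66 + 0.3 = 1.96; composite reliability = 0.8522.
Mean component reliability = 0.8300.
Difference = 0.8522 − 0.8300 = 0.022.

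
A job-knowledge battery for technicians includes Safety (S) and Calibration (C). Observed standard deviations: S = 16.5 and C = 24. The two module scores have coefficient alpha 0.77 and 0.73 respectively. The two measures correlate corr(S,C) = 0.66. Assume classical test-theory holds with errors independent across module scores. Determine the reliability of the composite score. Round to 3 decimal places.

Var(S+C) = 16.5² + 24² + 2·[16.5·24·0.66] = 848.25 + 522.72 = 1370.97.
Because errors are independent across components, Cov(Tᵢ,Tⱼ) = Cov(Xᵢ,Xⱼ); the off-diagonal part of the true-score variance is the same as above.
True-score variance = [16.5²·0.77 + 24²·0.73] + 522.72 = 630.112 + 522.72 = 1152.83.
Reliability = 1152.83 / 1370.97 = 0.841.

0.841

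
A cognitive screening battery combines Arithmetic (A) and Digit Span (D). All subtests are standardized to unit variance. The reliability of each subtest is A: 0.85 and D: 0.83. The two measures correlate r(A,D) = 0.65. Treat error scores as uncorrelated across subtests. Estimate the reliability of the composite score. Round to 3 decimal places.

Var(A+D) = 2 + 2·[0.65] = 2 + 1.3 = 3.3.
Because errors are independent across components, Cov(Tᵢ,Tⱼ) = Cov(Xᵢ,Xⱼ); the off-diagonal part of the true-score variance is the same as above.
True-score variance = [0.85 + 0.83] + 1.3 = 1.68 + 1.3 = 2.98.
Reliability = 2.98 / 3.3 = 0.903.

0.903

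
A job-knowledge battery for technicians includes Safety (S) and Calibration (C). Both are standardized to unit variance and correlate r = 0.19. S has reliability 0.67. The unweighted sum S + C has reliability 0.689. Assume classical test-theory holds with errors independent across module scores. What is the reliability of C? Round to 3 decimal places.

0.590

Var(S+C) = 2 + 2·0.19 = 2.380.
True-score variance = ρ_S + ρ_C + 2·0.19, so 0.689 = (0.67 + ρ_C + 0.38) / 2.380.
ρ_C = 0.689·2.380 − 0.67 − 0.38 = 0.590.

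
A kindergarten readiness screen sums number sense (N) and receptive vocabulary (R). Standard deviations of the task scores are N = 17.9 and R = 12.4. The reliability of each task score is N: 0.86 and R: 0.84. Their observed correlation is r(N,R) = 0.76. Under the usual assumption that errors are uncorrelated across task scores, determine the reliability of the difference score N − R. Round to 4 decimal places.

Var(N−R) = 17.9² + 12.4² − 2·17.9·12.4·0.76 = 474.17 − 337.379 = 136.791.
With uncorrelated errors the cross-covariances are all true-score covariance, so they carry over unchanged; only the diagonal terms shrink to ρᵢσᵢ².
True-score variance = [17.9²·0.86 + 12.4²·0.84] − 337.379 = 404.711 − 337.379 = 67.3318.
Reliability = 67.3318 / 136.791 = 0.4922.

0.4922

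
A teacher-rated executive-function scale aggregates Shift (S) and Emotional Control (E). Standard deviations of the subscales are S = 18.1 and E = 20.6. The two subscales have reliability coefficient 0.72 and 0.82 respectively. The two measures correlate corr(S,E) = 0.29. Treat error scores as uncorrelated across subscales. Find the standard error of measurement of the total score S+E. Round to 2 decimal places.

Var(total) = 751.97 + 216.259 = 968.229.
True-score variance = 583.854 + 216.259 = 800.113, so reliability = 0.8264.
Error variance = 968.229 − 800.113 = 168.116; SEM = √168.116 = 12.97.

12.97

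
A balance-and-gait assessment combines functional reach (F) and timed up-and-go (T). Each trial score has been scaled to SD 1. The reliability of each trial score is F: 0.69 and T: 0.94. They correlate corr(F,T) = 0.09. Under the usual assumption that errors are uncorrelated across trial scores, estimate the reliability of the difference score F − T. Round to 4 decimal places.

Var(F−T) = 1 + 1 − 2·0.09 = 2 − 0.18 = 1.82.
Because errors are independent across components, Cov(Tᵢ,Tⱼ) = Cov(Xᵢ,Xⱼ); the off-diagonal part of the true-score variance is the same as above.
True-score variance = [0.69 + 0.94] − 0.18 = 1.63 − 0.18 = 1.45.
Reliability = 1.45 / 1.82 = 0.7967.

0.7967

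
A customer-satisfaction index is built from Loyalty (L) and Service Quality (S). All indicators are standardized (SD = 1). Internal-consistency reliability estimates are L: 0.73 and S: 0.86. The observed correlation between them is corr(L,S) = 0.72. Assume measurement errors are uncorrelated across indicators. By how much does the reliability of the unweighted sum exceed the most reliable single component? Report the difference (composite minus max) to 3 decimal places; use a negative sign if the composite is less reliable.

0.021

Var(sum) = 2 + 1.44 = 3.44; true-score variance = 1.59 + 1.44 = 3.03; composite reliability = 0.8808.
Max component reliability = 0.8600.
Difference = 0.8808 − 0.8600 = 0.021.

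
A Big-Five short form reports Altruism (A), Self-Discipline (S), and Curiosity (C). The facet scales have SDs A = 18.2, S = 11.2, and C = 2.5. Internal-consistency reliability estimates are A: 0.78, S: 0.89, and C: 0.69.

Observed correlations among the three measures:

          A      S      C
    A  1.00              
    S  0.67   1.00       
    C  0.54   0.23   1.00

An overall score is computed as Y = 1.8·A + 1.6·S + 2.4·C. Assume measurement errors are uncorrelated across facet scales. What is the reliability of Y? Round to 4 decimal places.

0.8860

Var(Y) = 1.8²·18.2² + 1.6²·11.2² + 2.4²·2.5² + 2·[2.88·18.2·11.2·0.67 + 4.32·18.2·2.5·0.54 + 3.84·11.2·2.5·0.23] = 1430.34 + 1048.4 = 2478.75.
With uncorrelated errors the cross-covariances are all true-score covariance, so they carry over unchanged; only the diagonal terms shrink to ρᵢσᵢ².
True-score variance = [1.8²·18.2²·0.78 + 1.6²·11.2²·0.89 + 2.4²·2.5²·0.69] + 1048.4 = 1147.75 + 1048.4 = 2196.16.
Reliability = 2196.16 / 2478.75 = 0.8860.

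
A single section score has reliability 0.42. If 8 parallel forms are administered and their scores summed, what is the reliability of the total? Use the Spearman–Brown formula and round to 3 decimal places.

0.853

ρ_k = kρ / (1 + (k−1)ρ) = 8·0.42 / (1 + 7·0.42) = 3.360 / 3.940 = 0.853.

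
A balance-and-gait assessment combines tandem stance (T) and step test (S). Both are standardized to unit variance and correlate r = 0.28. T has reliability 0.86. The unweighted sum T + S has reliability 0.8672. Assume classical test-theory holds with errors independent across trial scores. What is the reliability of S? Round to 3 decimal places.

0.800

Var(T+S) = 2 + 2·0.28 = 2.560.
True-score variance = ρ_T + ρ_S + 2·0.28, so 0.8672 = (0.86 + ρ_S + 0.56) / 2.560.
ρ_S = 0.8672·2.560 − 0.86 − 0.56 = 0.800.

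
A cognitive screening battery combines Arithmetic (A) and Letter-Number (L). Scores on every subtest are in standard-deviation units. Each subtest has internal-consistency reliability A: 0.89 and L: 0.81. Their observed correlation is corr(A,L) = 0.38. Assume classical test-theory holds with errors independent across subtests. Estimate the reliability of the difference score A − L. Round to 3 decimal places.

0.758

Var(A−L) = 1 + 1 − 2·0.38 = 2 − 0.76 = 1.24.
With uncorrelated errors the cross-covariances are all true-score covariance, so they carry over unchanged; only the diagonal terms shrink to ρᵢσᵢ².
True-score variance = [0.89 + 0.81] − 0.76 = 1.7 − 0.76 = 0.94.
Reliability = 0.94 / 1.24 = 0.758.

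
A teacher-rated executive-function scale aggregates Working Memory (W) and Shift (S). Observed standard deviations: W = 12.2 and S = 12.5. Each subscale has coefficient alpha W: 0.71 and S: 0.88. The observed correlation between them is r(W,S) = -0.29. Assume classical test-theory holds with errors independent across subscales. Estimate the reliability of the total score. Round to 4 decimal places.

Var(W+S) = 12.2² + 12.5² + 2·[12.2·12.5·(-0.29)] = 305.09 − 88.45 = 216.64.
Because errors are independent across components, Cov(Tᵢ,Tⱼ) = Cov(Xᵢ,Xⱼ); the off-diagonal part of the true-score variance is the same as above.
True-score variance = [12.2²·0.71 + 12.5²·0.88] − 88.45 = 243.176 − 88.45 = 154.726.
Reliability = 154.726 / 216.64 = 0.7142.

0.7142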